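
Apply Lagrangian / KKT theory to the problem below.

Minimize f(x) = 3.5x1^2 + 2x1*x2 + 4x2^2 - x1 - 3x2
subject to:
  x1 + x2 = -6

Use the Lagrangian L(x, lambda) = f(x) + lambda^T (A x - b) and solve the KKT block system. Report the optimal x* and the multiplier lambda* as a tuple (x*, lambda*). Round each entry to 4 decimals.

Form the Lagrangian:
  L(x, lambda) = (1/2) x^T Q x + c^T x + lambda^T (A x - b)
Stationarity (grad_x L = 0): Q x + c + A^T lambda = 0.
Primal feasibility: A x = b.

This gives the KKT block system:
  [ Q   A^T ] [ x     ]   [-c ]
  [ A    0  ] [ lambda ] = [ b ]

Solving the linear system:
  x*      = (-3.4545, -2.5455)
  lambda* = (30.2727)
  f(x*)   = 96.3636

x* = (-3.4545, -2.5455), lambda* = (30.2727)


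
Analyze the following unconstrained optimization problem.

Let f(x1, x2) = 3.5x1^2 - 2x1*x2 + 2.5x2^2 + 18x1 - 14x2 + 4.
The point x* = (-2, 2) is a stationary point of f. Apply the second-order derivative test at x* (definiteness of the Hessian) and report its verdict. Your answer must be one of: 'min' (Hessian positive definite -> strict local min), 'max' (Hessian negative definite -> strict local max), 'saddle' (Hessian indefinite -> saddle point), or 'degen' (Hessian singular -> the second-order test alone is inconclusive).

Compute the Hessian H = grad^2 f:
  H = [[7, -2], [-2, 5]]
Verify stationarity: grad f(x*) = H x* + g = (0, 0).
Eigenvalues of H: 3.7639, 8.2361.
Both eigenvalues > 0, so H is positive definite -> x* is a strict local min.

min


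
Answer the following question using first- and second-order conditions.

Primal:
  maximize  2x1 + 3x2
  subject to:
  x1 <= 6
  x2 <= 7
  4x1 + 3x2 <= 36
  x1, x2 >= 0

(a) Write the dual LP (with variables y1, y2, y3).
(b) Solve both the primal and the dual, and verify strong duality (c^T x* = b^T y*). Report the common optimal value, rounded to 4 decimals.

The standard primal-dual pair for 'max c^T x s.t. A x <= b, x >= 0' is:
  Dual:  min b^T y  s.t.  A^T y >= c,  y >= 0.

So the dual LP is:
  minimize  6y1 + 7y2 + 36y3
  subject to:
    y1 + 4y3 >= 2
    y2 + 3y3 >= 3
    y1, y2, y3 >= 0

Solving the primal: x* = (3.75, 7).
  primal value c^T x* = 28.5.
Solving the dual: y* = (0, 1.5, 0.5).
  dual value b^T y* = 28.5.
Strong duality: c^T x* = b^T y*. Confirmed.

28.5


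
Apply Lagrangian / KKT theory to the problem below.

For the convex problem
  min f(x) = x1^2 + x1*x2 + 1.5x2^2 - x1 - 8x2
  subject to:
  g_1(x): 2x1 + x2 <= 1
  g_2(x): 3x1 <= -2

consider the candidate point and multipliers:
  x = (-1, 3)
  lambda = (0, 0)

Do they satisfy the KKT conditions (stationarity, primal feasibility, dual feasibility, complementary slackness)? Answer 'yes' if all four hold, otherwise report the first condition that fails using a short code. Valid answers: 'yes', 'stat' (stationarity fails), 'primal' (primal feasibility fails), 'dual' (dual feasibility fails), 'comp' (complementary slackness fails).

Gradient of f: grad f(x) = Q x + c = (0, 0)
Constraint values g_i(x) = a_i^T x - b_i:
  g_1((-1, 3)) = 0
  g_2((-1, 3)) = -1
Stationarity residual: grad f(x) + sum_i lambda_i a_i = (0, 0)
  -> stationarity OK
Primal feasibility (all g_i <= 0): OK
Dual feasibility (all lambda_i >= 0): OK
Complementary slackness (lambda_i * g_i(x) = 0 for all i): OK

Verdict: yes, KKT holds.

yes


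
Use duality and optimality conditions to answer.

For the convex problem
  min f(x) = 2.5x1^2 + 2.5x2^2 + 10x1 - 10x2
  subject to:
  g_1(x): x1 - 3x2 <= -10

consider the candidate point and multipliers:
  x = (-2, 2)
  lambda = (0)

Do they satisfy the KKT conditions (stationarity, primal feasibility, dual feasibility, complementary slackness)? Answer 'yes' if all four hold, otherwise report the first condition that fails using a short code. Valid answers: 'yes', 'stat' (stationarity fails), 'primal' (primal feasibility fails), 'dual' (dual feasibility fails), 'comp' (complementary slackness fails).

Gradient of f: grad f(x) = Q x + c = (0, 0)
Constraint values g_i(x) = a_i^T x - b_i:
  g_1((-2, 2)) = 2
Stationarity residual: grad f(x) + sum_i lambda_i a_i = (0, 0)
  -> stationarity OK
Primal feasibility (all g_i <= 0): FAILS
Dual feasibility (all lambda_i >= 0): OK
Complementary slackness (lambda_i * g_i(x) = 0 for all i): OK

Verdict: the first failing condition is primal_feasibility -> primal.

primal


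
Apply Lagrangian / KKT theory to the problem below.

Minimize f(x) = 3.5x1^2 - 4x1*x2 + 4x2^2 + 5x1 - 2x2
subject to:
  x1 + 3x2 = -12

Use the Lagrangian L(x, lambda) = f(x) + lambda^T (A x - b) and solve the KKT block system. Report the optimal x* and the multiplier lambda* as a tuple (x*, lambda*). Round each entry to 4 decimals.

Form the Lagrangian:
  L(x, lambda) = (1/2) x^T Q x + c^T x + lambda^T (A x - b)
Stationarity (grad_x L = 0): Q x + c + A^T lambda = 0.
Primal feasibility: A x = b.

This gives the KKT block system:
  [ Q   A^T ] [ x     ]   [-c ]
  [ A    0  ] [ lambda ] = [ b ]

Solving the linear system:
  x*      = (-3.0632, -2.9789)
  lambda* = (4.5263)
  f(x*)   = 22.4789

x* = (-3.0632, -2.9789), lambda* = (4.5263)


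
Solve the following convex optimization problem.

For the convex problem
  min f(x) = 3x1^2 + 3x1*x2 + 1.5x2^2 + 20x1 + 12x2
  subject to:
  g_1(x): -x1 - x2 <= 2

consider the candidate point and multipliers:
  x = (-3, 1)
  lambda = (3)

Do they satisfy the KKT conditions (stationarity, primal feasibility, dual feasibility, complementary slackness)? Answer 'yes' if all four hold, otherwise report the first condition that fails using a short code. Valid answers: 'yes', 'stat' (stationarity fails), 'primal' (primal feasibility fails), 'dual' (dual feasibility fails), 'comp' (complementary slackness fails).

Gradient of f: grad f(x) = Q x + c = (5, 6)
Constraint values g_i(x) = a_i^T x - b_i:
  g_1((-3, 1)) = 0
Stationarity residual: grad f(x) + sum_i lambda_i a_i = (2, 3)
  -> stationarity FAILS
Primal feasibility (all g_i <= 0): OK
Dual feasibility (all lambda_i >= 0): OK
Complementary slackness (lambda_i * g_i(x) = 0 for all i): OK

Verdict: the first failing condition is stationarity -> stat.

stat


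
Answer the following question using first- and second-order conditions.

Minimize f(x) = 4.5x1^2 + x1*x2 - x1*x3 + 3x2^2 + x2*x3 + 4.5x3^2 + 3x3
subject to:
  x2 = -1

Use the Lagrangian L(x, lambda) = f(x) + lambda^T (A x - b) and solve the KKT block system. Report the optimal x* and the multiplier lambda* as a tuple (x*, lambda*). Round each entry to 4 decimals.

Form the Lagrangian:
  L(x, lambda) = (1/2) x^T Q x + c^T x + lambda^T (A x - b)
Stationarity (grad_x L = 0): Q x + c + A^T lambda = 0.
Primal feasibility: A x = b.

This gives the KKT block system:
  [ Q   A^T ] [ x     ]   [-c ]
  [ A    0  ] [ lambda ] = [ b ]

Solving the linear system:
  x*      = (0.0875, -1, -0.2125)
  lambda* = (6.125)
  f(x*)   = 2.7438

x* = (0.0875, -1, -0.2125), lambda* = (6.125)


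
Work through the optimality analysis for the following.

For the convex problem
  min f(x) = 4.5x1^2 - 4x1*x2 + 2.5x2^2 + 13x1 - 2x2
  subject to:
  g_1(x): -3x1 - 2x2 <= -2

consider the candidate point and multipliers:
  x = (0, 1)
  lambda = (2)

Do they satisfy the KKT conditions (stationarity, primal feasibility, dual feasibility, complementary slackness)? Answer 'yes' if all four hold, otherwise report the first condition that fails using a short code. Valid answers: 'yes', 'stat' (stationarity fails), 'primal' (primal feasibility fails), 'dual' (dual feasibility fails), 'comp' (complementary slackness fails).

Gradient of f: grad f(x) = Q x + c = (9, 3)
Constraint values g_i(x) = a_i^T x - b_i:
  g_1((0, 1)) = 0
Stationarity residual: grad f(x) + sum_i lambda_i a_i = (3, -1)
  -> stationarity FAILS
Primal feasibility (all g_i <= 0): OK
Dual feasibility (all lambda_i >= 0): OK
Complementary slackness (lambda_i * g_i(x) = 0 for all i): OK

Verdict: the first failing condition is stationarity -> stat.

stat


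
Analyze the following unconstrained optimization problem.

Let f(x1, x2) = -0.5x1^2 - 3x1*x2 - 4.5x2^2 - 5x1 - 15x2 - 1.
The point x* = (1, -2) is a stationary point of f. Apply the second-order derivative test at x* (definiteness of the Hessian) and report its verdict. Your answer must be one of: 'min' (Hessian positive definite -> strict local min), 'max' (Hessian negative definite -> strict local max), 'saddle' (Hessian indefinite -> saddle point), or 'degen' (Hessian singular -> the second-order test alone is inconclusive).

Compute the Hessian H = grad^2 f:
  H = [[-1, -3], [-3, -9]]
Verify stationarity: grad f(x*) = H x* + g = (0, 0).
Eigenvalues of H: -10, 0.
H has a zero eigenvalue (singular; negative semidefinite but not definite), so H is neither positive definite, negative definite, nor indefinite. The second-order test alone is inconclusive -> degen.
(Indeed, f is constant along the null direction of H through x*, so x* is not a strict local extremum.)

degen


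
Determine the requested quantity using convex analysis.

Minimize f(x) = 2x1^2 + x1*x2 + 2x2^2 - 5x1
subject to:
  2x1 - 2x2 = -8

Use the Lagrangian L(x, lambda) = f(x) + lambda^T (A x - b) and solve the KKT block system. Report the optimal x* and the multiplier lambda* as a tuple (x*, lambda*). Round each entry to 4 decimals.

Form the Lagrangian:
  L(x, lambda) = (1/2) x^T Q x + c^T x + lambda^T (A x - b)
Stationarity (grad_x L = 0): Q x + c + A^T lambda = 0.
Primal feasibility: A x = b.

This gives the KKT block system:
  [ Q   A^T ] [ x     ]   [-c ]
  [ A    0  ] [ lambda ] = [ b ]

Solving the linear system:
  x*      = (-1.5, 2.5)
  lambda* = (4.25)
  f(x*)   = 20.75

x* = (-1.5, 2.5), lambda* = (4.25)


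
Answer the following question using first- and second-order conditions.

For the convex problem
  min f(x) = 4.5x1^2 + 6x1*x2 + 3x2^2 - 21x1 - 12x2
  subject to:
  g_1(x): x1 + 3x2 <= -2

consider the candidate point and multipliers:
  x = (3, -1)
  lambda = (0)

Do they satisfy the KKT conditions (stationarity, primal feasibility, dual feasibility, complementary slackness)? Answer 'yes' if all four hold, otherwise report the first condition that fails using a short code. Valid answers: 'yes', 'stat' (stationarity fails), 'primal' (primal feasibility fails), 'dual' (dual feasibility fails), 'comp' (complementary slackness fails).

Gradient of f: grad f(x) = Q x + c = (0, 0)
Constraint values g_i(x) = a_i^T x - b_i:
  g_1((3, -1)) = 2
Stationarity residual: grad f(x) + sum_i lambda_i a_i = (0, 0)
  -> stationarity OK
Primal feasibility (all g_i <= 0): FAILS
Dual feasibility (all lambda_i >= 0): OK
Complementary slackness (lambda_i * g_i(x) = 0 for all i): OK

Verdict: the first failing condition is primal_feasibility -> primal.

primal


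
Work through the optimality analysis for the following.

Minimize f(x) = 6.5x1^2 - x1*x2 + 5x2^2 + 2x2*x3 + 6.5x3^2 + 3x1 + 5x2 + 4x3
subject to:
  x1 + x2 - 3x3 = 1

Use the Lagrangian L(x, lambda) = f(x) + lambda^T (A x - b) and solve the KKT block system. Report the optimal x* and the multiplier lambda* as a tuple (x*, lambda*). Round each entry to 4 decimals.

Form the Lagrangian:
  L(x, lambda) = (1/2) x^T Q x + c^T x + lambda^T (A x - b)
Stationarity (grad_x L = 0): Q x + c + A^T lambda = 0.
Primal feasibility: A x = b.

This gives the KKT block system:
  [ Q   A^T ] [ x     ]   [-c ]
  [ A    0  ] [ lambda ] = [ b ]

Solving the linear system:
  x*      = (-0.1758, -0.3152, -0.497)
  lambda* = (-1.0303)
  f(x*)   = -1.5303

x* = (-0.1758, -0.3152, -0.497), lambda* = (-1.0303)


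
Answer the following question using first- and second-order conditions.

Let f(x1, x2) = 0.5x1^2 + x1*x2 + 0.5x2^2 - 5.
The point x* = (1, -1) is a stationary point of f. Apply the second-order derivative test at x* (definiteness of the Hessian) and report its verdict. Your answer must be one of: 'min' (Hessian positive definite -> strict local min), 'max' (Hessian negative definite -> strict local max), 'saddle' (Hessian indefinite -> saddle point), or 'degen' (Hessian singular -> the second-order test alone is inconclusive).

Compute the Hessian H = grad^2 f:
  H = [[1, 1], [1, 1]]
Verify stationarity: grad f(x*) = H x* + g = (0, 0).
Eigenvalues of H: 0, 2.
H has a zero eigenvalue (singular; positive semidefinite but not definite), so H is neither positive definite, negative definite, nor indefinite. The second-order test alone is inconclusive -> degen.
(Indeed, f is constant along the null direction of H through x*, so x* is not a strict local extremum.)

degen


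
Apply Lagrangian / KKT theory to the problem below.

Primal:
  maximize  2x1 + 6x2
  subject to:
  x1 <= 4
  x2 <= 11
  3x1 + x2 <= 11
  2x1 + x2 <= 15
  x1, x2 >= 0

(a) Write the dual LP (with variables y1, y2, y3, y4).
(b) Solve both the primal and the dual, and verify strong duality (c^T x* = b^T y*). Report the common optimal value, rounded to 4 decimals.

The standard primal-dual pair for 'max c^T x s.t. A x <= b, x >= 0' is:
  Dual:  min b^T y  s.t.  A^T y >= c,  y >= 0.

So the dual LP is:
  minimize  4y1 + 11y2 + 11y3 + 15y4
  subject to:
    y1 + 3y3 + 2y4 >= 2
    y2 + y3 + y4 >= 6
    y1, y2, y3, y4 >= 0

Solving the primal: x* = (0, 11).
  primal value c^T x* = 66.
Solving the dual: y* = (0, 5.3333, 0.6667, 0).
  dual value b^T y* = 66.
Strong duality: c^T x* = b^T y*. Confirmed.

66


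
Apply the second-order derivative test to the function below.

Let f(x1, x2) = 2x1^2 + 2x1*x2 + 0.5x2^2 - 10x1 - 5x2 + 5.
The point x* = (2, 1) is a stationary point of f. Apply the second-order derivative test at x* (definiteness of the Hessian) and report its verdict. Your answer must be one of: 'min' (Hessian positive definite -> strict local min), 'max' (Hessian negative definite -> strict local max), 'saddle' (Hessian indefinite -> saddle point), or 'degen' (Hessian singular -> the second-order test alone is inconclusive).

Compute the Hessian H = grad^2 f:
  H = [[4, 2], [2, 1]]
Verify stationarity: grad f(x*) = H x* + g = (0, 0).
Eigenvalues of H: 0, 5.
H has a zero eigenvalue (singular; positive semidefinite but not definite), so H is neither positive definite, negative definite, nor indefinite. The second-order test alone is inconclusive -> degen.
(Indeed, f is constant along the null direction of H through x*, so x* is not a strict local extremum.)

degen


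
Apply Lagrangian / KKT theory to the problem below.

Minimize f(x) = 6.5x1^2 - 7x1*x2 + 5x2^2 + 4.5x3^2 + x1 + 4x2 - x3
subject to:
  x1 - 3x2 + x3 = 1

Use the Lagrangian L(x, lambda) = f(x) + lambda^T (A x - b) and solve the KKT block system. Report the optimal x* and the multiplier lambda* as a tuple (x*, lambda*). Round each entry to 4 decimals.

Form the Lagrangian:
  L(x, lambda) = (1/2) x^T Q x + c^T x + lambda^T (A x - b)
Stationarity (grad_x L = 0): Q x + c + A^T lambda = 0.
Primal feasibility: A x = b.

This gives the KKT block system:
  [ Q   A^T ] [ x     ]   [-c ]
  [ A    0  ] [ lambda ] = [ b ]

Solving the linear system:
  x*      = (-0.3723, -0.4468, 0.0319)
  lambda* = (0.7128)
  f(x*)   = -1.4521

x* = (-0.3723, -0.4468, 0.0319), lambda* = (0.7128)


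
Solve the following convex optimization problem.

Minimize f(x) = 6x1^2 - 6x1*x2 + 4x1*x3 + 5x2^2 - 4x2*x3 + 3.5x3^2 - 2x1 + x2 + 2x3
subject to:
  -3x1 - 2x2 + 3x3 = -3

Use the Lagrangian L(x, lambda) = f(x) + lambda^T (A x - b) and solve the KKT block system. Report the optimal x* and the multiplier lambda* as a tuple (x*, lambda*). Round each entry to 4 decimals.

Form the Lagrangian:
  L(x, lambda) = (1/2) x^T Q x + c^T x + lambda^T (A x - b)
Stationarity (grad_x L = 0): Q x + c + A^T lambda = 0.
Primal feasibility: A x = b.

This gives the KKT block system:
  [ Q   A^T ] [ x     ]   [-c ]
  [ A    0  ] [ lambda ] = [ b ]

Solving the linear system:
  x*      = (0.3998, -0.0772, -0.6517)
  lambda* = (0.218)
  f(x*)   = -0.7631

x* = (0.3998, -0.0772, -0.6517), lambda* = (0.218)


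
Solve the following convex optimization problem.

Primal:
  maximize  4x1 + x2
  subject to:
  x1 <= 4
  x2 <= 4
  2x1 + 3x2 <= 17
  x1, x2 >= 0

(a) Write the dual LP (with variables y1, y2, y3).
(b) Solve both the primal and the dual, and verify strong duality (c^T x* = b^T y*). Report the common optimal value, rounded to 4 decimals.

The standard primal-dual pair for 'max c^T x s.t. A x <= b, x >= 0' is:
  Dual:  min b^T y  s.t.  A^T y >= c,  y >= 0.

So the dual LP is:
  minimize  4y1 + 4y2 + 17y3
  subject to:
    y1 + 2y3 >= 4
    y2 + 3y3 >= 1
    y1, y2, y3 >= 0

Solving the primal: x* = (4, 3).
  primal value c^T x* = 19.
Solving the dual: y* = (3.3333, 0, 0.3333).
  dual value b^T y* = 19.
Strong duality: c^T x* = b^T y*. Confirmed.

19


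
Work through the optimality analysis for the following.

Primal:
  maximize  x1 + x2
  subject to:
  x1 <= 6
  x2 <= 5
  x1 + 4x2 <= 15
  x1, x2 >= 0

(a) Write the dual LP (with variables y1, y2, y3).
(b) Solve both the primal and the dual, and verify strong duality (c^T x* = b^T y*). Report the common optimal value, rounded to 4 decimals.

The standard primal-dual pair for 'max c^T x s.t. A x <= b, x >= 0' is:
  Dual:  min b^T y  s.t.  A^T y >= c,  y >= 0.

So the dual LP is:
  minimize  6y1 + 5y2 + 15y3
  subject to:
    y1 + y3 >= 1
    y2 + 4y3 >= 1
    y1, y2, y3 >= 0

Solving the primal: x* = (6, 2.25).
  primal value c^T x* = 8.25.
Solving the dual: y* = (0.75, 0, 0.25).
  dual value b^T y* = 8.25.
Strong duality: c^T x* = b^T y*. Confirmed.

8.25


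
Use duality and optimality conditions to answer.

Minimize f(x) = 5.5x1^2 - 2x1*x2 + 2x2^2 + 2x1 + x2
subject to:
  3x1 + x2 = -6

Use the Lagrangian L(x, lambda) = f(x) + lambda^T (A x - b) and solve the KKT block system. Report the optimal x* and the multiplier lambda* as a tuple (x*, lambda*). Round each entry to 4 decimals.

Form the Lagrangian:
  L(x, lambda) = (1/2) x^T Q x + c^T x + lambda^T (A x - b)
Stationarity (grad_x L = 0): Q x + c + A^T lambda = 0.
Primal feasibility: A x = b.

This gives the KKT block system:
  [ Q   A^T ] [ x     ]   [-c ]
  [ A    0  ] [ lambda ] = [ b ]

Solving the linear system:
  x*      = (-1.4068, -1.7797)
  lambda* = (3.3051)
  f(x*)   = 7.6186

x* = (-1.4068, -1.7797), lambda* = (3.3051)


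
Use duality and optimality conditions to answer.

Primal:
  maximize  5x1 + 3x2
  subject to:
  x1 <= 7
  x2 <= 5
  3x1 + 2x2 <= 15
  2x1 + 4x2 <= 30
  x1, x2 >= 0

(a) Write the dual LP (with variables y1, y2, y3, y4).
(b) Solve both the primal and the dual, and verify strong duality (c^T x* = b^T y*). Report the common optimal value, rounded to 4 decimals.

The standard primal-dual pair for 'max c^T x s.t. A x <= b, x >= 0' is:
  Dual:  min b^T y  s.t.  A^T y >= c,  y >= 0.

So the dual LP is:
  minimize  7y1 + 5y2 + 15y3 + 30y4
  subject to:
    y1 + 3y3 + 2y4 >= 5
    y2 + 2y3 + 4y4 >= 3
    y1, y2, y3, y4 >= 0

Solving the primal: x* = (5, 0).
  primal value c^T x* = 25.
Solving the dual: y* = (0, 0, 1.6667, 0).
  dual value b^T y* = 25.
Strong duality: c^T x* = b^T y*. Confirmed.

25


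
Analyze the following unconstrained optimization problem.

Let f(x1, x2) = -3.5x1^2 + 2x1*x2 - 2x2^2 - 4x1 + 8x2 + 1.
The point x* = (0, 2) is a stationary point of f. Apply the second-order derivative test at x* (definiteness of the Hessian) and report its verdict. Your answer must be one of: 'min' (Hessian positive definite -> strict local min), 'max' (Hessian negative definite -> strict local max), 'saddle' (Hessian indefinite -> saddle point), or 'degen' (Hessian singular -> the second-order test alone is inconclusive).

Compute the Hessian H = grad^2 f:
  H = [[-7, 2], [2, -4]]
Verify stationarity: grad f(x*) = H x* + g = (0, 0).
Eigenvalues of H: -8, -3.
Both eigenvalues < 0, so H is negative definite -> x* is a strict local max.

max


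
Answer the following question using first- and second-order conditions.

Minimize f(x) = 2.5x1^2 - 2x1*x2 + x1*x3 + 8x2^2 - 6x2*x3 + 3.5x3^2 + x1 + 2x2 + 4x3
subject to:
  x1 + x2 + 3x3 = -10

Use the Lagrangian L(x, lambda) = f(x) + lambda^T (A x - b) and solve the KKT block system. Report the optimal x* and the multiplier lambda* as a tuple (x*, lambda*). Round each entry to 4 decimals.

Form the Lagrangian:
  L(x, lambda) = (1/2) x^T Q x + c^T x + lambda^T (A x - b)
Stationarity (grad_x L = 0): Q x + c + A^T lambda = 0.
Primal feasibility: A x = b.

This gives the KKT block system:
  [ Q   A^T ] [ x     ]   [-c ]
  [ A    0  ] [ lambda ] = [ b ]

Solving the linear system:
  x*      = (-0.6866, -1.3543, -2.653)
  lambda* = (2.3774)
  f(x*)   = 4.8831

x* = (-0.6866, -1.3543, -2.653), lambda* = (2.3774)


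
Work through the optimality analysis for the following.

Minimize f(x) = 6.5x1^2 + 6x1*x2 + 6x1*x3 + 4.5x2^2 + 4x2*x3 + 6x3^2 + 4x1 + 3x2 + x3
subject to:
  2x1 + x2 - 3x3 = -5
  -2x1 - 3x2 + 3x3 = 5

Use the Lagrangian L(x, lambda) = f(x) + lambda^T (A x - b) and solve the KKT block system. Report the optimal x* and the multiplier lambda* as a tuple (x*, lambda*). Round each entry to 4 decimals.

Form the Lagrangian:
  L(x, lambda) = (1/2) x^T Q x + c^T x + lambda^T (A x - b)
Stationarity (grad_x L = 0): Q x + c + A^T lambda = 0.
Primal feasibility: A x = b.

This gives the KKT block system:
  [ Q   A^T ] [ x     ]   [-c ]
  [ A    0  ] [ lambda ] = [ b ]

Solving the linear system:
  x*      = (-1.0633, 0, 0.9578)
  lambda* = (3.2827, 1.2447)
  f(x*)   = 3.4473

x* = (-1.0633, 0, 0.9578), lambda* = (3.2827, 1.2447)


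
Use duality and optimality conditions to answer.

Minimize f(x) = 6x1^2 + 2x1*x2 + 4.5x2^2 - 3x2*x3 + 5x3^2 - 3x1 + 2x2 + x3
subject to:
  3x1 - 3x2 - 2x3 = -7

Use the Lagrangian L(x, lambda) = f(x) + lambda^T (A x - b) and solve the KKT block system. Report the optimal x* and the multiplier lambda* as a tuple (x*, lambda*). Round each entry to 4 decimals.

Form the Lagrangian:
  L(x, lambda) = (1/2) x^T Q x + c^T x + lambda^T (A x - b)
Stationarity (grad_x L = 0): Q x + c + A^T lambda = 0.
Primal feasibility: A x = b.

This gives the KKT block system:
  [ Q   A^T ] [ x     ]   [-c ]
  [ A    0  ] [ lambda ] = [ b ]

Solving the linear system:
  x*      = (-0.6513, 1.1411, 0.8113)
  lambda* = (2.8446)
  f(x*)   = 12.4799

x* = (-0.6513, 1.1411, 0.8113), lambda* = (2.8446)


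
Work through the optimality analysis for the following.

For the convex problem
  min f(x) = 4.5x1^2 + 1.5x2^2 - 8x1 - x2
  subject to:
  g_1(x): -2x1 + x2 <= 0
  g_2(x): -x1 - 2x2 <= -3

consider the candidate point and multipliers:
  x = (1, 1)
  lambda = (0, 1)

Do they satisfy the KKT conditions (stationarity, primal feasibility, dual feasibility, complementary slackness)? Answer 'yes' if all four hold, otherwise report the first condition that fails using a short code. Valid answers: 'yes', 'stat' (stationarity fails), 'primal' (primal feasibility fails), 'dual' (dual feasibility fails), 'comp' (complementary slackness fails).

Gradient of f: grad f(x) = Q x + c = (1, 2)
Constraint values g_i(x) = a_i^T x - b_i:
  g_1((1, 1)) = -1
  g_2((1, 1)) = 0
Stationarity residual: grad f(x) + sum_i lambda_i a_i = (0, 0)
  -> stationarity OK
Primal feasibility (all g_i <= 0): OK
Dual feasibility (all lambda_i >= 0): OK
Complementary slackness (lambda_i * g_i(x) = 0 for all i): OK

Verdict: yes, KKT holds.

yes


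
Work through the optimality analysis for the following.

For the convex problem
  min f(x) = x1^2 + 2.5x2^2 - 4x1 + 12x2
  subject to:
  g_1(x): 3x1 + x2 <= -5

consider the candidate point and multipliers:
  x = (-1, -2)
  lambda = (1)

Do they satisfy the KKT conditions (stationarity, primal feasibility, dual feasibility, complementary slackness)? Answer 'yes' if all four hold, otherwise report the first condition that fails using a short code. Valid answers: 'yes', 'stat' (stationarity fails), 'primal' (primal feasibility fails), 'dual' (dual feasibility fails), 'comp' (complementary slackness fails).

Gradient of f: grad f(x) = Q x + c = (-6, 2)
Constraint values g_i(x) = a_i^T x - b_i:
  g_1((-1, -2)) = 0
Stationarity residual: grad f(x) + sum_i lambda_i a_i = (-3, 3)
  -> stationarity FAILS
Primal feasibility (all g_i <= 0): OK
Dual feasibility (all lambda_i >= 0): OK
Complementary slackness (lambda_i * g_i(x) = 0 for all i): OK

Verdict: the first failing condition is stationarity -> stat.

stat


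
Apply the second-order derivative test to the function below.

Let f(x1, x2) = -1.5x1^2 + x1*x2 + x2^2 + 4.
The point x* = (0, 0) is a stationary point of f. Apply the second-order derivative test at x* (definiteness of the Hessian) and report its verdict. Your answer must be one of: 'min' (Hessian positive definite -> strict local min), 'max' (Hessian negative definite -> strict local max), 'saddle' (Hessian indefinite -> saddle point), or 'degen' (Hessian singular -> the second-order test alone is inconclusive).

Compute the Hessian H = grad^2 f:
  H = [[-3, 1], [1, 2]]
Verify stationarity: grad f(x*) = H x* + g = (0, 0).
Eigenvalues of H: -3.1926, 2.1926.
Eigenvalues have mixed signs, so H is indefinite -> x* is a saddle point.

saddle


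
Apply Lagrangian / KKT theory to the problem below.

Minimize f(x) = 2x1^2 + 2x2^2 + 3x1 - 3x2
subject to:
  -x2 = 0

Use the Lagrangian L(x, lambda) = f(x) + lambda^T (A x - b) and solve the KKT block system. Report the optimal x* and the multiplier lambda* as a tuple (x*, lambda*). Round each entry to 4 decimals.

Form the Lagrangian:
  L(x, lambda) = (1/2) x^T Q x + c^T x + lambda^T (A x - b)
Stationarity (grad_x L = 0): Q x + c + A^T lambda = 0.
Primal feasibility: A x = b.

This gives the KKT block system:
  [ Q   A^T ] [ x     ]   [-c ]
  [ A    0  ] [ lambda ] = [ b ]

Solving the linear system:
  x*      = (-0.75, 0)
  lambda* = (-3)
  f(x*)   = -1.125

x* = (-0.75, 0), lambda* = (-3)


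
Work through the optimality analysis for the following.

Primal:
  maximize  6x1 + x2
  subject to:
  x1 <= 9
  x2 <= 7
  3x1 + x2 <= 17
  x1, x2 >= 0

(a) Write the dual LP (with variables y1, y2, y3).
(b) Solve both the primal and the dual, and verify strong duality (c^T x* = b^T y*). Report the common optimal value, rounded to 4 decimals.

The standard primal-dual pair for 'max c^T x s.t. A x <= b, x >= 0' is:
  Dual:  min b^T y  s.t.  A^T y >= c,  y >= 0.

So the dual LP is:
  minimize  9y1 + 7y2 + 17y3
  subject to:
    y1 + 3y3 >= 6
    y2 + y3 >= 1
    y1, y2, y3 >= 0

Solving the primal: x* = (5.6667, 0).
  primal value c^T x* = 34.
Solving the dual: y* = (0, 0, 2).
  dual value b^T y* = 34.
Strong duality: c^T x* = b^T y*. Confirmed.

34


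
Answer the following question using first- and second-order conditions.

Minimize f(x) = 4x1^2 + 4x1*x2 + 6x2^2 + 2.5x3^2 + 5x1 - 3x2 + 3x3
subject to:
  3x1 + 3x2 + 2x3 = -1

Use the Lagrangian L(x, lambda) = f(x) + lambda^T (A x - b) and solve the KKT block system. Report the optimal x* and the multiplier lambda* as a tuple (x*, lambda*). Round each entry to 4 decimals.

Form the Lagrangian:
  L(x, lambda) = (1/2) x^T Q x + c^T x + lambda^T (A x - b)
Stationarity (grad_x L = 0): Q x + c + A^T lambda = 0.
Primal feasibility: A x = b.

This gives the KKT block system:
  [ Q   A^T ] [ x     ]   [-c ]
  [ A    0  ] [ lambda ] = [ b ]

Solving the linear system:
  x*      = (-0.7256, 0.6372, -0.3674)
  lambda* = (-0.5814)
  f(x*)   = -3.6116

x* = (-0.7256, 0.6372, -0.3674), lambda* = (-0.5814)


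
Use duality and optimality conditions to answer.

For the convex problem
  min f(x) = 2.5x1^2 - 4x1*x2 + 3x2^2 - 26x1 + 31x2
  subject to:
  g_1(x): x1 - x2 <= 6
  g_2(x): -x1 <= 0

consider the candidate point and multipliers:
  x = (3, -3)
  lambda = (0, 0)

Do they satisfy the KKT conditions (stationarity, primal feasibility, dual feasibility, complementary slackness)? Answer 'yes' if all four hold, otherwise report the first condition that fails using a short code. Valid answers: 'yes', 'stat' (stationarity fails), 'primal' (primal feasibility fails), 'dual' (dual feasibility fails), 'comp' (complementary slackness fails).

Gradient of f: grad f(x) = Q x + c = (1, 1)
Constraint values g_i(x) = a_i^T x - b_i:
  g_1((3, -3)) = 0
  g_2((3, -3)) = -3
Stationarity residual: grad f(x) + sum_i lambda_i a_i = (1, 1)
  -> stationarity FAILS
Primal feasibility (all g_i <= 0): OK
Dual feasibility (all lambda_i >= 0): OK
Complementary slackness (lambda_i * g_i(x) = 0 for all i): OK

Verdict: the first failing condition is stationarity -> stat.

stat


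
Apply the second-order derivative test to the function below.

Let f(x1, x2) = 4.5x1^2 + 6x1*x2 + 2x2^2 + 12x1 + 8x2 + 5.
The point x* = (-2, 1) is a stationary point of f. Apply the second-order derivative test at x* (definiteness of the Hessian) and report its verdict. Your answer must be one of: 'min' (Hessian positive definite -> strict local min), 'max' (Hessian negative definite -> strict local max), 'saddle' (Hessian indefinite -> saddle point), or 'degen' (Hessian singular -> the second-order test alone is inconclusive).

Compute the Hessian H = grad^2 f:
  H = [[9, 6], [6, 4]]
Verify stationarity: grad f(x*) = H x* + g = (0, 0).
Eigenvalues of H: 0, 13.
H has a zero eigenvalue (singular; positive semidefinite but not definite), so H is neither positive definite, negative definite, nor indefinite. The second-order test alone is inconclusive -> degen.
(Indeed, f is constant along the null direction of H through x*, so x* is not a strict local extremum.)

degen


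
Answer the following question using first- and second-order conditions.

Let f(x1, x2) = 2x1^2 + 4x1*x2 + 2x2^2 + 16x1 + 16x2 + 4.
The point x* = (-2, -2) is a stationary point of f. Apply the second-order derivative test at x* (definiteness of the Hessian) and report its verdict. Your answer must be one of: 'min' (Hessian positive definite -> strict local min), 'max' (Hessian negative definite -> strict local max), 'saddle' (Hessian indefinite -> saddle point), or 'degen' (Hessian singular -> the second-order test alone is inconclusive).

Compute the Hessian H = grad^2 f:
  H = [[4, 4], [4, 4]]
Verify stationarity: grad f(x*) = H x* + g = (0, 0).
Eigenvalues of H: 0, 8.
H has a zero eigenvalue (singular; positive semidefinite but not definite), so H is neither positive definite, negative definite, nor indefinite. The second-order test alone is inconclusive -> degen.
(Indeed, f is constant along the null direction of H through x*, so x* is not a strict local extremum.)

degen


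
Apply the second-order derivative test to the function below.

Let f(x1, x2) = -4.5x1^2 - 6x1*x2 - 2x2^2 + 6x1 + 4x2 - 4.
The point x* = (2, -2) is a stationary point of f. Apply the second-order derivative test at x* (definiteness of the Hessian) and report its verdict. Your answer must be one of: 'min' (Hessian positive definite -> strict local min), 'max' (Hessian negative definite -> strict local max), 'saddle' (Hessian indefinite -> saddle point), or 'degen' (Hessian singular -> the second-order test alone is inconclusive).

Compute the Hessian H = grad^2 f:
  H = [[-9, -6], [-6, -4]]
Verify stationarity: grad f(x*) = H x* + g = (0, 0).
Eigenvalues of H: -13, 0.
H has a zero eigenvalue (singular; negative semidefinite but not definite), so H is neither positive definite, negative definite, nor indefinite. The second-order test alone is inconclusive -> degen.
(Indeed, f is constant along the null direction of H through x*, so x* is not a strict local extremum.)

degen


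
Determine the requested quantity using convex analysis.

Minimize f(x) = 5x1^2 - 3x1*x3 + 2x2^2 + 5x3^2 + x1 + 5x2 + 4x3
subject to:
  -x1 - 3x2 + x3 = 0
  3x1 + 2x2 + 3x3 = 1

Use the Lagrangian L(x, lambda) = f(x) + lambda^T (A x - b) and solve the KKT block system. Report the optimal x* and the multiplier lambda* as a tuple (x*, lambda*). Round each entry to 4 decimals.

Form the Lagrangian:
  L(x, lambda) = (1/2) x^T Q x + c^T x + lambda^T (A x - b)
Stationarity (grad_x L = 0): Q x + c + A^T lambda = 0.
Primal feasibility: A x = b.

This gives the KKT block system:
  [ Q   A^T ] [ x     ]   [-c ]
  [ A    0  ] [ lambda ] = [ b ]

Solving the linear system:
  x*      = (0.3686, -0.1101, 0.0382)
  lambda* = (0.6479, -1.3079)
  f(x*)   = 0.6392

x* = (0.3686, -0.1101, 0.0382), lambda* = (0.6479, -1.3079)


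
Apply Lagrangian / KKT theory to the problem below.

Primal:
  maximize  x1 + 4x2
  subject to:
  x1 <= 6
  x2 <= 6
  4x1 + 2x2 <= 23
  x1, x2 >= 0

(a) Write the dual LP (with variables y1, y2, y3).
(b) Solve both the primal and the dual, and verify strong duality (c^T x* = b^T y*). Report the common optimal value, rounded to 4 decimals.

The standard primal-dual pair for 'max c^T x s.t. A x <= b, x >= 0' is:
  Dual:  min b^T y  s.t.  A^T y >= c,  y >= 0.

So the dual LP is:
  minimize  6y1 + 6y2 + 23y3
  subject to:
    y1 + 4y3 >= 1
    y2 + 2y3 >= 4
    y1, y2, y3 >= 0

Solving the primal: x* = (2.75, 6).
  primal value c^T x* = 26.75.
Solving the dual: y* = (0, 3.5, 0.25).
  dual value b^T y* = 26.75.
Strong duality: c^T x* = b^T y*. Confirmed.

26.75


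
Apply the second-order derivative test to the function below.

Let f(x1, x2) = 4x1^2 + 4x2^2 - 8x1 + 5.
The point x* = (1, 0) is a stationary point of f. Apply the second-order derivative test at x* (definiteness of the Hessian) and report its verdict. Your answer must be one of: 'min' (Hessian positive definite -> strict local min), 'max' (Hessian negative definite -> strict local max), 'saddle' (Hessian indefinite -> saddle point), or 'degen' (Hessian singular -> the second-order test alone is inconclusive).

Compute the Hessian H = grad^2 f:
  H = [[8, 0], [0, 8]]
Verify stationarity: grad f(x*) = H x* + g = (0, 0).
Eigenvalues of H: 8, 8.
Both eigenvalues > 0, so H is positive definite -> x* is a strict local min.

min


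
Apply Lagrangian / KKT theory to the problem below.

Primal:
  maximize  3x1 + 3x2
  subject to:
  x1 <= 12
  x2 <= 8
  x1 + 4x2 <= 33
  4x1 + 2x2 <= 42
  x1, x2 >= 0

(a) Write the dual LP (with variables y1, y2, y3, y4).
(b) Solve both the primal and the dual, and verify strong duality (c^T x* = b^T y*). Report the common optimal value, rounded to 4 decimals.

The standard primal-dual pair for 'max c^T x s.t. A x <= b, x >= 0' is:
  Dual:  min b^T y  s.t.  A^T y >= c,  y >= 0.

So the dual LP is:
  minimize  12y1 + 8y2 + 33y3 + 42y4
  subject to:
    y1 + y3 + 4y4 >= 3
    y2 + 4y3 + 2y4 >= 3
    y1, y2, y3, y4 >= 0

Solving the primal: x* = (7.2857, 6.4286).
  primal value c^T x* = 41.1429.
Solving the dual: y* = (0, 0, 0.4286, 0.6429).
  dual value b^T y* = 41.1429.
Strong duality: c^T x* = b^T y*. Confirmed.

41.1429


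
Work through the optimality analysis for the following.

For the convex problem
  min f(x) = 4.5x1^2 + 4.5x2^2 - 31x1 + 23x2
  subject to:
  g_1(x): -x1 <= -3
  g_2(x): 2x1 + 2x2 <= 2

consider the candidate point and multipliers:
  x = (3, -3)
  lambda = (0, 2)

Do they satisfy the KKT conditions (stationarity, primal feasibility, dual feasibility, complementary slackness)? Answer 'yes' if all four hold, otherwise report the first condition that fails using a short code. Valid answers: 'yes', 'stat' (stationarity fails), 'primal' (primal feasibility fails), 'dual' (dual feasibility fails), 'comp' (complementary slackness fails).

Gradient of f: grad f(x) = Q x + c = (-4, -4)
Constraint values g_i(x) = a_i^T x - b_i:
  g_1((3, -3)) = 0
  g_2((3, -3)) = -2
Stationarity residual: grad f(x) + sum_i lambda_i a_i = (0, 0)
  -> stationarity OK
Primal feasibility (all g_i <= 0): OK
Dual feasibility (all lambda_i >= 0): OK
Complementary slackness (lambda_i * g_i(x) = 0 for all i): FAILS

Verdict: the first failing condition is complementary_slackness -> comp.

comp


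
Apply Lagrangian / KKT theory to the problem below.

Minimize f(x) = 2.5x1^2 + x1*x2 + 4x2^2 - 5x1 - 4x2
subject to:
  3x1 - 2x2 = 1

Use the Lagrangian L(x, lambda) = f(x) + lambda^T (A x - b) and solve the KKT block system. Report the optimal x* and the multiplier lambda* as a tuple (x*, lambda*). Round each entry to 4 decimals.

Form the Lagrangian:
  L(x, lambda) = (1/2) x^T Q x + c^T x + lambda^T (A x - b)
Stationarity (grad_x L = 0): Q x + c + A^T lambda = 0.
Primal feasibility: A x = b.

This gives the KKT block system:
  [ Q   A^T ] [ x     ]   [-c ]
  [ A    0  ] [ lambda ] = [ b ]

Solving the linear system:
  x*      = (0.6731, 0.5096)
  lambda* = (0.375)
  f(x*)   = -2.8894

x* = (0.6731, 0.5096), lambda* = (0.375)


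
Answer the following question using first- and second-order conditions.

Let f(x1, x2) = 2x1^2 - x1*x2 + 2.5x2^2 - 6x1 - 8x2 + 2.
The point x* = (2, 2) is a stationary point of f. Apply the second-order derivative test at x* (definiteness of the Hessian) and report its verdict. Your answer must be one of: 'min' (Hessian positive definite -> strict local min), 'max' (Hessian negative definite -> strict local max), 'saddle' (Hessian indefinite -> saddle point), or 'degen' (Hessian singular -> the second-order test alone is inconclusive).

Compute the Hessian H = grad^2 f:
  H = [[4, -1], [-1, 5]]
Verify stationarity: grad f(x*) = H x* + g = (0, 0).
Eigenvalues of H: 3.382, 5.618.
Both eigenvalues > 0, so H is positive definite -> x* is a strict local min.

min


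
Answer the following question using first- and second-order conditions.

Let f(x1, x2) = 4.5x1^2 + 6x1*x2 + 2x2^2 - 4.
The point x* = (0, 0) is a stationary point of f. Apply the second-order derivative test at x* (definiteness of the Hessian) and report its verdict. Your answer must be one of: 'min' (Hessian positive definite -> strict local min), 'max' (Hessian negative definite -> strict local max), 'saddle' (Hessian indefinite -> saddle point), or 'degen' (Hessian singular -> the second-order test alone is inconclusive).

Compute the Hessian H = grad^2 f:
  H = [[9, 6], [6, 4]]
Verify stationarity: grad f(x*) = H x* + g = (0, 0).
Eigenvalues of H: 0, 13.
H has a zero eigenvalue (singular; positive semidefinite but not definite), so H is neither positive definite, negative definite, nor indefinite. The second-order test alone is inconclusive -> degen.
(Indeed, f is constant along the null direction of H through x*, so x* is not a strict local extremum.)

degen


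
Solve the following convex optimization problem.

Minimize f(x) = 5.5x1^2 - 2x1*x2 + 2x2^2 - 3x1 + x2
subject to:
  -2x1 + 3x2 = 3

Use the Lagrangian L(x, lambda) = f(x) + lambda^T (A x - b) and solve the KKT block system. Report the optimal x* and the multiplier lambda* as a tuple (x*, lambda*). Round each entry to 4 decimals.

Form the Lagrangian:
  L(x, lambda) = (1/2) x^T Q x + c^T x + lambda^T (A x - b)
Stationarity (grad_x L = 0): Q x + c + A^T lambda = 0.
Primal feasibility: A x = b.

This gives the KKT block system:
  [ Q   A^T ] [ x     ]   [-c ]
  [ A    0  ] [ lambda ] = [ b ]

Solving the linear system:
  x*      = (0.1648, 1.1099)
  lambda* = (-1.7033)
  f(x*)   = 2.8626

x* = (0.1648, 1.1099), lambda* = (-1.7033)


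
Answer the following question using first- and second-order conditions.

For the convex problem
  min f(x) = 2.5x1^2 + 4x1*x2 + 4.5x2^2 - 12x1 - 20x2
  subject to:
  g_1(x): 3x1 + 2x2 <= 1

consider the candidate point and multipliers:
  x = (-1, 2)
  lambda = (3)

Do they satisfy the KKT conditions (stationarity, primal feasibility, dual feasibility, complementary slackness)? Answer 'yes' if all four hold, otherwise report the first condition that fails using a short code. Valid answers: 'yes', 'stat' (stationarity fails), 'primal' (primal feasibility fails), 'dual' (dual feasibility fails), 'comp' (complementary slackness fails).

Gradient of f: grad f(x) = Q x + c = (-9, -6)
Constraint values g_i(x) = a_i^T x - b_i:
  g_1((-1, 2)) = 0
Stationarity residual: grad f(x) + sum_i lambda_i a_i = (0, 0)
  -> stationarity OK
Primal feasibility (all g_i <= 0): OK
Dual feasibility (all lambda_i >= 0): OK
Complementary slackness (lambda_i * g_i(x) = 0 for all i): OK

Verdict: yes, KKT holds.

yes


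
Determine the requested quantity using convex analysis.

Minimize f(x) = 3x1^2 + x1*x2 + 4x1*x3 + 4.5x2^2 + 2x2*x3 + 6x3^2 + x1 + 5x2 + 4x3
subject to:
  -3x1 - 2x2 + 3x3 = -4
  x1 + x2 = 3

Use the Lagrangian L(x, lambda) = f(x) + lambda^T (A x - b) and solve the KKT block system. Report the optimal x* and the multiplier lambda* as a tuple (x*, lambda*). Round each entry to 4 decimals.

Form the Lagrangian:
  L(x, lambda) = (1/2) x^T Q x + c^T x + lambda^T (A x - b)
Stationarity (grad_x L = 0): Q x + c + A^T lambda = 0.
Primal feasibility: A x = b.

This gives the KKT block system:
  [ Q   A^T ] [ x     ]   [-c ]
  [ A    0  ] [ lambda ] = [ b ]

Solving the linear system:
  x*      = (1.3191, 1.6809, 1.1064)
  lambda* = (-8.6383, -40.9362)
  f(x*)   = 51.2021

x* = (1.3191, 1.6809, 1.1064), lambda* = (-8.6383, -40.9362)
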